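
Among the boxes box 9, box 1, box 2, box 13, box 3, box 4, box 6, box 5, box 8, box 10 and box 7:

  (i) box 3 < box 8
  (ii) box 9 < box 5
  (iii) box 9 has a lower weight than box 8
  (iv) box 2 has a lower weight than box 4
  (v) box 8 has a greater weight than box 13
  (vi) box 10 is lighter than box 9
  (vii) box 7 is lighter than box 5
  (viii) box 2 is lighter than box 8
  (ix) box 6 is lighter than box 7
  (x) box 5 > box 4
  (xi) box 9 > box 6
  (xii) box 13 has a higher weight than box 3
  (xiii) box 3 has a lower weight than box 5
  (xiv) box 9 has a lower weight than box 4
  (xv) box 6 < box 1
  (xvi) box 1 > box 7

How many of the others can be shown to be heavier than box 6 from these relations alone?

From box 6 the given relations immediately reach box 7, box 9, box 1.
From those, box 4, box 8, box 5 — 6 in total.
Nothing else is reachable above box 6; 6 in all.

6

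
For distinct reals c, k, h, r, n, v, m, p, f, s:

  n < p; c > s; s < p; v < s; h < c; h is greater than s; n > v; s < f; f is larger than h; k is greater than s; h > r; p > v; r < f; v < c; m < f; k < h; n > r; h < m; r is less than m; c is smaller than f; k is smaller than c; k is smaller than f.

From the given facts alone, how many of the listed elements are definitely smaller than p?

From p the given relations immediately reach v, s, n.
From those, r — 4 in total.
No other element is forced below p by the given relations, so the count is 4.

4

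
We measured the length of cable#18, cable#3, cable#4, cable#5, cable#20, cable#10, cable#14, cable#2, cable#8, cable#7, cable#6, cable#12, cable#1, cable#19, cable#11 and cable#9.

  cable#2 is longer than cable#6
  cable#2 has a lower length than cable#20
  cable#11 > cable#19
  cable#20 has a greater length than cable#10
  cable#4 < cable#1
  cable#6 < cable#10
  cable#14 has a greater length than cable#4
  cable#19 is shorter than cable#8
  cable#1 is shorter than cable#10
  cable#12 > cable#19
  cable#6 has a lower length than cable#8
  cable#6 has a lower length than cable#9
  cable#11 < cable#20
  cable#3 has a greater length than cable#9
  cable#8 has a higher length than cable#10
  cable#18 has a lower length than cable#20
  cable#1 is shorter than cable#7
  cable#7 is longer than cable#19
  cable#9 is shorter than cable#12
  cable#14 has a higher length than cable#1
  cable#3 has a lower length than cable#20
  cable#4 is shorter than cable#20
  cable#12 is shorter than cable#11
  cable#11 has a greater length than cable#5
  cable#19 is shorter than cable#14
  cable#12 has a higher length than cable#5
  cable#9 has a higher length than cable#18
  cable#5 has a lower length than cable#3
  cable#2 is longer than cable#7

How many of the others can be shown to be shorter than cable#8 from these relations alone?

From cable#8 the given relations immediately reach cable#19, cable#6, cable#10.
From those, cable#1 — 4 in total.
From those, cable#4 — 5 in total.
No other element is forced below cable#8 by the given relations, so the count is 5.

5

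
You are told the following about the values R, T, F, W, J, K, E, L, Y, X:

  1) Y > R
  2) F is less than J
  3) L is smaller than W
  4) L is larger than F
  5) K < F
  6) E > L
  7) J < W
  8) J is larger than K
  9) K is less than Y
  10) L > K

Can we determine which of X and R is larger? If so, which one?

Following every chain through X: nothing is chained to X.
R is not reached, and no chain runs the other way from R to X.
So the given relations leave the order of X and R undetermined.

undetermined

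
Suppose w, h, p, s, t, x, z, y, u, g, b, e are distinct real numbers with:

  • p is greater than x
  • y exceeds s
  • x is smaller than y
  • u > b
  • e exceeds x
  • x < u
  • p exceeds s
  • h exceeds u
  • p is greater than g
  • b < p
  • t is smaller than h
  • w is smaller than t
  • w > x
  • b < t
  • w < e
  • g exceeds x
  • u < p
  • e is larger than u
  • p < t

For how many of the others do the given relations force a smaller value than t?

Directly below t: w, b, p.
One step further: s, x, g, u (7 so far).
No other element is forced below t by the given relations, so the count is 7.

7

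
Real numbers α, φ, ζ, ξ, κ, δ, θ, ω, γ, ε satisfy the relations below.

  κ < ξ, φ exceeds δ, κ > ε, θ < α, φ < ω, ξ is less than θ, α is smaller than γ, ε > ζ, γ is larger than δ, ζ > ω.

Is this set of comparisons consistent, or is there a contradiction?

Every relation is compatible with δ < φ < ω < ζ < ε < κ < ξ < θ < α < γ; the set is consistent.

consistent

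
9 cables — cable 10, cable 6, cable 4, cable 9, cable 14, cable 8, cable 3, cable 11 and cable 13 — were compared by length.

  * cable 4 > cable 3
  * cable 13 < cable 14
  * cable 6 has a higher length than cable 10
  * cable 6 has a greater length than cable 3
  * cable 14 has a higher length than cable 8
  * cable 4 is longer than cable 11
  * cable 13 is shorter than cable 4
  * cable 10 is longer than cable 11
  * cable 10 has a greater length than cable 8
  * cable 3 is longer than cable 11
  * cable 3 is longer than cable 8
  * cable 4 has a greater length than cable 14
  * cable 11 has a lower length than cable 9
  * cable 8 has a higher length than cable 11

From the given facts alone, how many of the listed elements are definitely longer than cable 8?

5

Directly above cable 8: cable 3, cable 14, cable 10.
One step further: cable 4, cable 6 (5 so far).
Nothing else is reachable above cable 8; 5 in all.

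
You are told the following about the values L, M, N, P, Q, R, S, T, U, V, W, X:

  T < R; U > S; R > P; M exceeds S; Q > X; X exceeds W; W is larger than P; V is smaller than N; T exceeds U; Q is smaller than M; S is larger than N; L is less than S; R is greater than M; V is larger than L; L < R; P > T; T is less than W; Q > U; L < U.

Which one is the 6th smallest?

T

Chaining the given pairs: L < V < N < S < U < T < P < W < X < Q < M < R.
Counting 6 from the smallest end gives T.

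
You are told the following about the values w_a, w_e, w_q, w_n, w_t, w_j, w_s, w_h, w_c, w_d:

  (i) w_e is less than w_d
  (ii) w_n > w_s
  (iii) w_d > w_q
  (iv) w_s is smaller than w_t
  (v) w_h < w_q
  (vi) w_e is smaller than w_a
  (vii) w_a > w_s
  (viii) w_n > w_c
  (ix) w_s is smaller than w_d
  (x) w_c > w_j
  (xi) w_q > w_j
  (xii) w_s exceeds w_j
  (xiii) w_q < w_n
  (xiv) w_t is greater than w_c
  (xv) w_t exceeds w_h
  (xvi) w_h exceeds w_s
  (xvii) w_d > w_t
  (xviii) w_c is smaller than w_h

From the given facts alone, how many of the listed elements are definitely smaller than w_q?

From w_q the given relations immediately reach w_j, w_h.
From those, w_c, w_s — 4 in total.
No other element is forced below w_q by the given relations, so the count is 4.

4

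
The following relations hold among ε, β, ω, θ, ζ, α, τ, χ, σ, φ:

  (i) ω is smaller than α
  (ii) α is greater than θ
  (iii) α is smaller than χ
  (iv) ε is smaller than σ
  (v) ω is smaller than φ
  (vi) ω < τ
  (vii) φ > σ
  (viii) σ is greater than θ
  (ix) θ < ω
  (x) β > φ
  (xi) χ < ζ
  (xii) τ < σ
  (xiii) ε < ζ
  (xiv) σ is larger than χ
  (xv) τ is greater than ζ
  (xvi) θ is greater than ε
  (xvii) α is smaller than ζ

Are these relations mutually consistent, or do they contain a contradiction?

consistent

The single ordering ε < θ < ω < α < χ < ζ < τ < σ < φ < β satisfies every listed relation, so no contradiction arises.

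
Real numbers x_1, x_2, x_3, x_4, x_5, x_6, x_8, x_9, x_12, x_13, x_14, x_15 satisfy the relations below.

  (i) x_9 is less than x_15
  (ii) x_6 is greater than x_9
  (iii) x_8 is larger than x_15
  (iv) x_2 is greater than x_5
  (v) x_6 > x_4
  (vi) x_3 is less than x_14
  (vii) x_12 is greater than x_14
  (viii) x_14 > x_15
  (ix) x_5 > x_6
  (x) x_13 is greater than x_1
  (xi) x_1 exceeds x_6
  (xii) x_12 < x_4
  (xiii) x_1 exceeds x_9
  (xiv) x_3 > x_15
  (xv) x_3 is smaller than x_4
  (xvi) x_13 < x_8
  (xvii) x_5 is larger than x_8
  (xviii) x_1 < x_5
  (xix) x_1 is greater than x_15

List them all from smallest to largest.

The consecutive links are each given: x_9 < x_15; x_15 < x_3; x_3 < x_14; x_14 < x_12; x_12 < x_4; x_4 < x_6; x_6 < x_1; x_1 < x_13; x_13 < x_8; x_8 < x_5; x_5 < x_2.

x_9 < x_15 < x_3 < x_14 < x_12 < x_4 < x_6 < x_1 < x_13 < x_8 < x_5 < x_2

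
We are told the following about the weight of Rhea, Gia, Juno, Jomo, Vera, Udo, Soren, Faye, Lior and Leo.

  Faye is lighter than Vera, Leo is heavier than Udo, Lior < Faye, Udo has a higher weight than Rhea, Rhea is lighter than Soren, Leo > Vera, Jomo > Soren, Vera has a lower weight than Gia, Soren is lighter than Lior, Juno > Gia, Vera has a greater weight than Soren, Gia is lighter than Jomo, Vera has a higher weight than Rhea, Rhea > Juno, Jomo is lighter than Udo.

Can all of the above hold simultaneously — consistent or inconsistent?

inconsistent

Chaining the given relations yields Juno < Rhea < Soren < Lior < Faye < Vera < Gia, so Juno < Gia. But one relation states Gia < Juno. These cannot both hold.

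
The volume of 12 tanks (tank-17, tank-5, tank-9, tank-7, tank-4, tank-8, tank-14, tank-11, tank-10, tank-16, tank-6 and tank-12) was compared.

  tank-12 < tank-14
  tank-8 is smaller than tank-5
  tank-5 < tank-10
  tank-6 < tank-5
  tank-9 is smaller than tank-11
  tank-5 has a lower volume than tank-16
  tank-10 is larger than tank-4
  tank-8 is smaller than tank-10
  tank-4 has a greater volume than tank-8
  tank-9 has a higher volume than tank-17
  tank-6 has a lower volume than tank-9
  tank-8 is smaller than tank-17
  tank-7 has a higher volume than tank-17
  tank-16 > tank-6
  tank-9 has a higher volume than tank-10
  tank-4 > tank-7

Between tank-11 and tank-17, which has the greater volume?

tank-11

tank-17 < tank-7 and tank-7 < tank-4 give tank-17 < tank-4.
With tank-4 < tank-10: tank-17 < tank-7 < tank-4 < tank-10.
With tank-10 < tank-9: tank-17 < tank-7 < tank-4 < tank-10 < tank-9.
With tank-9 < tank-11: tank-17 < tank-7 < tank-4 < tank-10 < tank-9 < tank-11.
So tank-17 < tank-11; tank-11 is the larger of the two.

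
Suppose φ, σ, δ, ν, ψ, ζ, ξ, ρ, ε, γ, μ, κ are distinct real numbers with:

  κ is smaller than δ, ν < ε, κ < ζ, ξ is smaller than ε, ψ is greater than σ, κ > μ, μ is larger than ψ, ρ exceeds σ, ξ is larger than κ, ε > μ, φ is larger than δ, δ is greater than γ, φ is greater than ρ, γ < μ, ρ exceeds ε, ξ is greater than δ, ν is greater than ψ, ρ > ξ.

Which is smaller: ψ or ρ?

Chaining the given relations: ψ < μ < κ < δ < ξ < ε < ρ.
So ψ < ρ; ψ is the smaller of the two.

ψ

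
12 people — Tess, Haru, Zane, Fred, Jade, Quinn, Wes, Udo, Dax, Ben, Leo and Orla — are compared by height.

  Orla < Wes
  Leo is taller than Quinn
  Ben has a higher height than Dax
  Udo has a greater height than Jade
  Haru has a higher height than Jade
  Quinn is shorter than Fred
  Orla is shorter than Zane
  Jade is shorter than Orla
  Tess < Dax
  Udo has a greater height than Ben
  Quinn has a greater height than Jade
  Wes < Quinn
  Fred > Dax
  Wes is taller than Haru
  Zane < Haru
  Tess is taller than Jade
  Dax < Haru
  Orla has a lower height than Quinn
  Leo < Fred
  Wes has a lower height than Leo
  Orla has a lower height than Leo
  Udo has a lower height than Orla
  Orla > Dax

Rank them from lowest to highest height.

Jade < Tess < Dax < Ben < Udo < Orla < Zane < Haru < Wes < Quinn < Leo < Fred

Each adjacent pair is fixed by a given relation: Jade < Tess; Tess < Dax; Dax < Ben; Ben < Udo; Udo < Orla; Orla < Zane; Zane < Haru; Haru < Wes; Wes < Quinn; Quinn < Leo; Leo < Fred. Chaining them end to end gives the full order.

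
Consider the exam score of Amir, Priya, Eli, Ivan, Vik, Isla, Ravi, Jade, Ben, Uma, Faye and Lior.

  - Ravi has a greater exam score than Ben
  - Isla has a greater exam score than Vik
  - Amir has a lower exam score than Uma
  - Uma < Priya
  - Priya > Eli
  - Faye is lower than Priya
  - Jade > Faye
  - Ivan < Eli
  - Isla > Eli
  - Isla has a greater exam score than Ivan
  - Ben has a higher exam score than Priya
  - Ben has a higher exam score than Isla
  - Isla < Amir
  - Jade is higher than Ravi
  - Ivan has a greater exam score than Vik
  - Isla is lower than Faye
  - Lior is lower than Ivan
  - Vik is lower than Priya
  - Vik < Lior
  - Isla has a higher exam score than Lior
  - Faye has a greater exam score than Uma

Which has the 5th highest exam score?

The consecutive relations fix a unique order: Vik < Lior < Ivan < Eli < Isla < Amir < Uma < Faye < Priya < Ben < Ravi < Jade.
The 5th largest is Faye.

Faye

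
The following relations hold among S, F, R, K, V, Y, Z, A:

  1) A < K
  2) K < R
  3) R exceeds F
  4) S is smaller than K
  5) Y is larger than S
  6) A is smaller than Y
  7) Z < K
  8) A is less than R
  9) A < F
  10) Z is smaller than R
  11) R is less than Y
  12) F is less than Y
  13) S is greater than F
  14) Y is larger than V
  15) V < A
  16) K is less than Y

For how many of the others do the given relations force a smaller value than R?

6

From R the given relations immediately reach Z, A, F, K.
From those, V, S — 6 in total.
No other element is forced below R by the given relations, so the count is 6.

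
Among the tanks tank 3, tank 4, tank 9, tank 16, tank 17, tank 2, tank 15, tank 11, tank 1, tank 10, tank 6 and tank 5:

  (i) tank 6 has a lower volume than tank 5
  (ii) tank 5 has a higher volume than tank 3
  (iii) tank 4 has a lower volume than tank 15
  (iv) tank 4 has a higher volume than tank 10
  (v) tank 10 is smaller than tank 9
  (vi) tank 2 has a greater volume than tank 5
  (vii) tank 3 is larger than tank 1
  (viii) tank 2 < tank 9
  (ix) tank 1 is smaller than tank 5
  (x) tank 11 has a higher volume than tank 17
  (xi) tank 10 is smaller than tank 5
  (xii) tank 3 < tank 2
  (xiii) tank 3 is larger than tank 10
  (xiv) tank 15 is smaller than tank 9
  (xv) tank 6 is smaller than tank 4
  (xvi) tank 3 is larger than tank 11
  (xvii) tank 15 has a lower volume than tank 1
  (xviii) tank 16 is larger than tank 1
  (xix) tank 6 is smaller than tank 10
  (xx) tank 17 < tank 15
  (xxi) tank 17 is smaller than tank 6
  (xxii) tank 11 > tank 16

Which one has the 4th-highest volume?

tank 3

Chaining the given pairs: tank 17 < tank 6 < tank 10 < tank 4 < tank 15 < tank 1 < tank 16 < tank 11 < tank 3 < tank 5 < tank 2 < tank 9.
The 4th largest is tank 3.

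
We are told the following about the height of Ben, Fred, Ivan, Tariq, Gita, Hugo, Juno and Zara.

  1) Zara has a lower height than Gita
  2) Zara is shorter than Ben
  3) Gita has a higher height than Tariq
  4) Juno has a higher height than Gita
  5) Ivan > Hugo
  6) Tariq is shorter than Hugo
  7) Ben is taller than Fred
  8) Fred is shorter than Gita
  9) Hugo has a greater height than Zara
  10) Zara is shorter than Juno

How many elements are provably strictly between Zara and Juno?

1

Chaining upward from Zara reaches: Gita, Ben, Hugo, Ivan.
Chaining downward from Juno reaches: Fred, Tariq, Gita.
Strictly between Zara and Juno are those in both lists: Gita — 1 element.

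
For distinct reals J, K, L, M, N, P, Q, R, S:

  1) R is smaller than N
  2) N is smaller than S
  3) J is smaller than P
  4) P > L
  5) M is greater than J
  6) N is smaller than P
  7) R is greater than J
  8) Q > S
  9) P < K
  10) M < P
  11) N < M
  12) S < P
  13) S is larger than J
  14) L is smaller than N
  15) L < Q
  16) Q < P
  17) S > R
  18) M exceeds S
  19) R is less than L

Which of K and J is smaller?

Following the relations from J: J < R < L < N < S < Q < P < K.
So J < K; J is the smaller of the two.

J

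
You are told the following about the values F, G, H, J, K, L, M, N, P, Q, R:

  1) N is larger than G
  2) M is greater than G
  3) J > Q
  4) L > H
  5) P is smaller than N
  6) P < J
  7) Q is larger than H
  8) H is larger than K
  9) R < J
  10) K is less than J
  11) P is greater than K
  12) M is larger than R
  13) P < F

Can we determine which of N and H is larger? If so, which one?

undetermined

Following every chain through H: above H we get Q, J, L; below H we get K.
N is not reached, and no chain runs the other way from N to H.
So the given relations leave the order of H and N undetermined.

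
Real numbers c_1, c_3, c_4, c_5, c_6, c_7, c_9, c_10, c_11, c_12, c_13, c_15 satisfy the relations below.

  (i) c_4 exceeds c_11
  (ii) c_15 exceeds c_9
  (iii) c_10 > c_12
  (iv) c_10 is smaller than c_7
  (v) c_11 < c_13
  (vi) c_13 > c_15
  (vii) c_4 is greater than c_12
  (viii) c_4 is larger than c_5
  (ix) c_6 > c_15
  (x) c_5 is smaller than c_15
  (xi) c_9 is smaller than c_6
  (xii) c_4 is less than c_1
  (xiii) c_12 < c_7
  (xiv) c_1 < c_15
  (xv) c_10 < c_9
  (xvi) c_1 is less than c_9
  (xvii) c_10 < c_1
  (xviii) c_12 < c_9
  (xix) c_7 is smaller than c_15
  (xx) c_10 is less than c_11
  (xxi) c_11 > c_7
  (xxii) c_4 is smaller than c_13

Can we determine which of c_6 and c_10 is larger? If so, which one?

Following the relations from c_10: c_10 < c_7 < c_11 < c_4 < c_1 < c_9 < c_15 < c_6.
So c_6 is larger.

c_6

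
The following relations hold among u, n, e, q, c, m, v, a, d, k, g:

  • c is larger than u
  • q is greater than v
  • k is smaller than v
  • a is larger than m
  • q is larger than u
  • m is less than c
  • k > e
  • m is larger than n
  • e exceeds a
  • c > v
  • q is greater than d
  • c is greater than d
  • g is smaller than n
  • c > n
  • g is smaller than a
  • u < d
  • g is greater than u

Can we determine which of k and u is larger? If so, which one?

k

Chaining the given relations: u < g < n < m < a < e < k.
So k is larger.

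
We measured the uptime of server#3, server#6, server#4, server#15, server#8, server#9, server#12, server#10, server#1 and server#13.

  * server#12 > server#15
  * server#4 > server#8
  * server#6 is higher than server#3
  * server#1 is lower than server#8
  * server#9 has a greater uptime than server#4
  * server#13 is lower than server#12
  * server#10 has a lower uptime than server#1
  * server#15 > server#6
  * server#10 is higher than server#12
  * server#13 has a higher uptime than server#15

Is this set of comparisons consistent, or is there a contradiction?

Every relation is compatible with server#3 < server#6 < server#15 < server#13 < server#12 < server#10 < server#1 < server#8 < server#4 < server#9; the set is consistent.

consistent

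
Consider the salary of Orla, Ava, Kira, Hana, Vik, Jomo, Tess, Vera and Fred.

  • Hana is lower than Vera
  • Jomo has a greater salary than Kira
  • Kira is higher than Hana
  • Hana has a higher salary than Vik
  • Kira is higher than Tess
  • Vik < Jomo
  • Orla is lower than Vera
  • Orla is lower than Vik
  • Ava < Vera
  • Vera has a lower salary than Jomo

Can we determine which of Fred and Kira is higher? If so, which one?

undetermined

Following every chain through Fred: nothing is chained to Fred.
Kira is not reached, and no chain runs the other way from Kira to Fred.
So the given relations leave the order of Fred and Kira undetermined.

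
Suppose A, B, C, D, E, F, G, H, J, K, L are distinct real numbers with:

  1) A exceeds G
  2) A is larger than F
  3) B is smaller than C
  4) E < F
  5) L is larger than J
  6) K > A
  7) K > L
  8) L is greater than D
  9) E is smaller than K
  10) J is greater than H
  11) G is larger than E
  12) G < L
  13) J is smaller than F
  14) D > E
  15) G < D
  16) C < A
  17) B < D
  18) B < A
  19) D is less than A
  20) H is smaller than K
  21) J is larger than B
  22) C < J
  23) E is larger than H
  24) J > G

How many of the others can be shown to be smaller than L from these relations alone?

7

The elements the relations force below L are H, E, B, G, C, J, D — no chain reaches any other.
That is 7.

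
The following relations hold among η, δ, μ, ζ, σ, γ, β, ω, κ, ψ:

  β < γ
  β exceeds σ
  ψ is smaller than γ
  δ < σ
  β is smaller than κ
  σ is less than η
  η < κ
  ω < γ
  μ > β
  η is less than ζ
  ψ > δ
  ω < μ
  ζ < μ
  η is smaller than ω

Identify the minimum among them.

Chaining upward from δ: directly above it, σ, ψ; then β, η, γ; then ω, κ, ζ, μ.
That covers every other element, and nothing is given below δ, so δ is the minimum.

δ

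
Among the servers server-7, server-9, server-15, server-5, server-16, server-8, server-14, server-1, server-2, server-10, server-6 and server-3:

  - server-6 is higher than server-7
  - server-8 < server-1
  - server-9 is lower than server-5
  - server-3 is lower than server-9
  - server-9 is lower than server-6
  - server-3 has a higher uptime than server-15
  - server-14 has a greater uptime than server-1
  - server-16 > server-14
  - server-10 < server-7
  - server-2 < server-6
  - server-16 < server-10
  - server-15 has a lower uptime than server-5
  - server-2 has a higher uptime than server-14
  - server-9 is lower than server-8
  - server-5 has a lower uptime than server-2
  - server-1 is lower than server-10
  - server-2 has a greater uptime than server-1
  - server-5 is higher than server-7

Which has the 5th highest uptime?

Chaining the given pairs: server-15 < server-3 < server-9 < server-8 < server-1 < server-14 < server-16 < server-10 < server-7 < server-5 < server-2 < server-6.
The 5th largest is server-10.

server-10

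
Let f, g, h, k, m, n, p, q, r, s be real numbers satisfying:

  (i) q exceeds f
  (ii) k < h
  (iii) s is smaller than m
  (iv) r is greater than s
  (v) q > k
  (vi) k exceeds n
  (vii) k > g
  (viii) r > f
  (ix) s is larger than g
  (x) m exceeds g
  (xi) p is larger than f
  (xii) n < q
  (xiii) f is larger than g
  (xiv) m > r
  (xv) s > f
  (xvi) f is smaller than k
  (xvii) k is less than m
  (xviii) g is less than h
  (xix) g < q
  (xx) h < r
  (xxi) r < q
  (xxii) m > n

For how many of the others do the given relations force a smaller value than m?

Directly below m: g, s, n, k, r.
One step further: f, h (7 so far).
Nothing else is reachable below m; 7 in all.

7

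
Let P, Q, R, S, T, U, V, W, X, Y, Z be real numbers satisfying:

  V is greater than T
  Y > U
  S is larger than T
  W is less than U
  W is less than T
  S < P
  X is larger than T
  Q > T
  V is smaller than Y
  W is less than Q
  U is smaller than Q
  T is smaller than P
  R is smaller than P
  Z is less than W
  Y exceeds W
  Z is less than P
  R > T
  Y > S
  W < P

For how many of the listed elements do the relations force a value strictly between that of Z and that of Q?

3

Chaining upward from Z reaches: W, T, U, V, X, S, R, Y, P.
Chaining downward from Q reaches: W, T, U.
Strictly between Z and Q are those in both lists: W, T, U — 3 elements.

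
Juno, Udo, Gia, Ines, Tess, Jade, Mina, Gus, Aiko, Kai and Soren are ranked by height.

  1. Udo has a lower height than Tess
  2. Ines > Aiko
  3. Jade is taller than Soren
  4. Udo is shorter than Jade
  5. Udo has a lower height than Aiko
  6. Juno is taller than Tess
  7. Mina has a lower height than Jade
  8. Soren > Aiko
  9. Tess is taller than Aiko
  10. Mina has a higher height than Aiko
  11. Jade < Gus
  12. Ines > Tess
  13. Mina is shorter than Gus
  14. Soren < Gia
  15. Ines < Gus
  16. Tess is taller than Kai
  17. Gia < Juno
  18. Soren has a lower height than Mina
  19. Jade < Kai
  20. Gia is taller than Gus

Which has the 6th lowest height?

Kai

The consecutive relations fix a unique order: Udo < Aiko < Soren < Mina < Jade < Kai < Tess < Ines < Gus < Gia < Juno.
Counting 6 from the smallest end gives Kai.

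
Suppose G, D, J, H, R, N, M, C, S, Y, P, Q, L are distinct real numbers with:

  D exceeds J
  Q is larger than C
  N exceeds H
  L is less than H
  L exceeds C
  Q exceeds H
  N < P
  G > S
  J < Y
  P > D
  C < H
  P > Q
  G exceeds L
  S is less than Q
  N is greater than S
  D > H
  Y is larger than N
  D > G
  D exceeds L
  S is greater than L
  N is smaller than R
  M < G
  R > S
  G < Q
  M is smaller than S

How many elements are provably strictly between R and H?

The relations place H below R. An element lies strictly between them when it is forced above H and also forced below R.
Above H: {N, D, Q, P, Y}. Below R: {M, C, L, S, N}.
Intersection: {N} — 1.

1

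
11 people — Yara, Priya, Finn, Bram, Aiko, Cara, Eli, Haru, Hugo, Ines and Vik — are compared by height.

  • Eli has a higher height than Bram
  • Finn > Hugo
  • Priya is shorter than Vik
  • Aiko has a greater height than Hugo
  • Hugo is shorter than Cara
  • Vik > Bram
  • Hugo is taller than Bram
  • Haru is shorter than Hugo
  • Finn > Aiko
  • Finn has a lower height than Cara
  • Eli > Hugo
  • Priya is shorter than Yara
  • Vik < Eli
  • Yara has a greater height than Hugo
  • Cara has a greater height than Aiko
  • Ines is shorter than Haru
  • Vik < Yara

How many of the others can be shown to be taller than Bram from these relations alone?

From Bram the given relations immediately reach Vik, Hugo, Eli.
From those, Aiko, Finn, Cara, Yara — 7 in total.
Nothing else is reachable above Bram; 7 in all.

7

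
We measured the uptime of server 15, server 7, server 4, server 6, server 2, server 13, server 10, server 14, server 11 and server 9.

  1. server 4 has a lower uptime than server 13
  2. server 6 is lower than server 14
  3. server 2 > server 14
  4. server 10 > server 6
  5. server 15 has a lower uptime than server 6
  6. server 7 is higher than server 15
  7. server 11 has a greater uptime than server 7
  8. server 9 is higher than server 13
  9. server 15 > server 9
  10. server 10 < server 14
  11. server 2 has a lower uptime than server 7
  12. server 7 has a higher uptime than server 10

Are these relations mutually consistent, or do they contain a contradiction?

The single ordering server 4 < server 13 < server 9 < server 15 < server 6 < server 10 < server 14 < server 2 < server 7 < server 11 satisfies every listed relation, so no contradiction arises.

consistent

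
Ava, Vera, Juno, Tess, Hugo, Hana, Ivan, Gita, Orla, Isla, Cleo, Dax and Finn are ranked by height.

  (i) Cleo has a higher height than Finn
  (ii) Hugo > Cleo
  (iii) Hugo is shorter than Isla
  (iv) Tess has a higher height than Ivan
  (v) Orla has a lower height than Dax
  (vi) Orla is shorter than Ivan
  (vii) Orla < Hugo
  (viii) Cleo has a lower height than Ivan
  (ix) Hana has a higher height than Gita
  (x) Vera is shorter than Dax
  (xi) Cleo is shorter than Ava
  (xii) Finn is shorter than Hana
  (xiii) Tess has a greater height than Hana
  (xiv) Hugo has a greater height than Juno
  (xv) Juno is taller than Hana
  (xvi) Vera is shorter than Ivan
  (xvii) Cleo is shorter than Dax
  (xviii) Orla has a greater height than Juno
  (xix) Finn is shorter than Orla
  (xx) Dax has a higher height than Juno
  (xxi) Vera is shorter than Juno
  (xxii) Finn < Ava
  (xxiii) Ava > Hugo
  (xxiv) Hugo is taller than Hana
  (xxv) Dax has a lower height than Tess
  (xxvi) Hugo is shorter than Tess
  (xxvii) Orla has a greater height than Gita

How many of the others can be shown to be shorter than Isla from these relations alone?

Directly below Isla: Hugo.
One step further: Cleo, Hana, Juno, Orla (5 so far).
One step further: Finn, Gita, Vera (8 so far).
Nothing else is reachable below Isla; 8 in all.

8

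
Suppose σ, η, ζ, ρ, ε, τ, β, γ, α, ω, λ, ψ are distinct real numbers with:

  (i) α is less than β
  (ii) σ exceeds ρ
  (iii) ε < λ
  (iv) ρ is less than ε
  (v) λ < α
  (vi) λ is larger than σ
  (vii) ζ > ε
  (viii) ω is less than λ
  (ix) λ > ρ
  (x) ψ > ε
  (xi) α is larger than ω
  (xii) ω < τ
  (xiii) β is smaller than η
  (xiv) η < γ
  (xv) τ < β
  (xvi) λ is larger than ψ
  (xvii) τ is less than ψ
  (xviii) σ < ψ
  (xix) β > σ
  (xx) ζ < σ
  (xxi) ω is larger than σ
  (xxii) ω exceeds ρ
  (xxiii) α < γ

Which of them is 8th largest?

ω

Chaining the given pairs: ρ < ε < ζ < σ < ω < τ < ψ < λ < α < β < η < γ.
Counting 8 from the largest end gives ω.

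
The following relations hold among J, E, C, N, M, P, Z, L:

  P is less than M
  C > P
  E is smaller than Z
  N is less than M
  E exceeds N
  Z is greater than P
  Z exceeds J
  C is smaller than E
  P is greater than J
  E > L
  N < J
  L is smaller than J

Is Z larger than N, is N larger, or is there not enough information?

Z

N < J < P < C < E < Z, by transitivity through J, P, C, E.
So Z is larger.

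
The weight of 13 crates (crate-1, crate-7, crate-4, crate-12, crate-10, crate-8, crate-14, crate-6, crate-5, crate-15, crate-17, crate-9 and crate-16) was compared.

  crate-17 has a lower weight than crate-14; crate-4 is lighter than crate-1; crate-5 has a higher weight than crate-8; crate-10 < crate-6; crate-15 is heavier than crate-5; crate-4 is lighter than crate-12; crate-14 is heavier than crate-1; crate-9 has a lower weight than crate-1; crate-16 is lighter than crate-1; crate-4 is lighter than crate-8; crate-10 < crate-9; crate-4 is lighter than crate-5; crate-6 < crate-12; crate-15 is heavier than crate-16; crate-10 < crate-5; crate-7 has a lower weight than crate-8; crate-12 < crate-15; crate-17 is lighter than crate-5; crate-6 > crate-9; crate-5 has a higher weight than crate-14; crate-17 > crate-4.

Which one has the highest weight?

crate-4 is not greatest since crate-4 < crate-8; crate-16 is not greatest since crate-16 < crate-1; crate-10 is not greatest since crate-10 < crate-9; crate-17 is not greatest since crate-17 < crate-14; crate-7 is not greatest since crate-7 < crate-8; crate-9 is not greatest since crate-9 < crate-1; crate-1 is not greatest since crate-1 < crate-14; crate-14 is not greatest since crate-14 < crate-5; crate-8 is not greatest since crate-8 < crate-5; crate-6 is not greatest since crate-6 < crate-12; crate-5 is not greatest since crate-5 < crate-15; crate-12 is not greatest since crate-12 < crate-15.
Only crate-15 has nothing above it, so crate-15 is the highest weight.

crate-15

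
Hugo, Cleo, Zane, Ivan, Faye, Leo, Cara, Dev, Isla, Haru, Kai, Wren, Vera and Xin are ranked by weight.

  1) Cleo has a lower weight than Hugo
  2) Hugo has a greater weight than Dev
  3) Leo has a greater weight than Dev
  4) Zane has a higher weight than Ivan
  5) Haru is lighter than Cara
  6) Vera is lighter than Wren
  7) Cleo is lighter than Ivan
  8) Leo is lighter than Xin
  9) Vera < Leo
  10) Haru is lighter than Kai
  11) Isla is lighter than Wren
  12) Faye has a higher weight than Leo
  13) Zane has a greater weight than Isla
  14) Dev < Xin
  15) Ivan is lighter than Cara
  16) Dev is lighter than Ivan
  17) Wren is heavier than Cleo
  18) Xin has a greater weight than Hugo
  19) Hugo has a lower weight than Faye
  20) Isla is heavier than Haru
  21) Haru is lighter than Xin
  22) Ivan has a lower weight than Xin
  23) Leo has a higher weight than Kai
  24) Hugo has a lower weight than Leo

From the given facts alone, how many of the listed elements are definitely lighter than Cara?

The elements the relations force below Cara are Dev, Cleo, Haru, Ivan — no chain reaches any other.
That is 4.

4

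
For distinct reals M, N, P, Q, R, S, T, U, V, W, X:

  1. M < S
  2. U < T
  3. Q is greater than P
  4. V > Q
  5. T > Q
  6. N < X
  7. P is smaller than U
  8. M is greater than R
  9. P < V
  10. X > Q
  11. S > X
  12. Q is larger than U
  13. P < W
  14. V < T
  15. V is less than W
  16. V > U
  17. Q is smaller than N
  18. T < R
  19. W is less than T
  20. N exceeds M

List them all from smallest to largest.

P < U < Q < V < W < T < R < M < N < X < S

The consecutive links are each given: P < U; U < Q; Q < V; V < W; W < T; T < R; R < M; M < N; N < X; X < S.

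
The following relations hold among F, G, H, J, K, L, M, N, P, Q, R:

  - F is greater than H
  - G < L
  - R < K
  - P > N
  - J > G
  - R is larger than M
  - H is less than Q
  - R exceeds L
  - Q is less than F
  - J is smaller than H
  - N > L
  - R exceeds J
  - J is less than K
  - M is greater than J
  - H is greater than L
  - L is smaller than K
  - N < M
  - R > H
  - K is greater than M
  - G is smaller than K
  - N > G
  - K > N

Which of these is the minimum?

G

J is not least since G < J; L is not least since G < L; H is not least since J < H; Q is not least since H < Q; N is not least since G < N; F is not least since Q < F; M is not least since N < M; R is not least since L < R; P is not least since N < P; K is not least since N < K.
Only G has nothing below it, so G is the minimum.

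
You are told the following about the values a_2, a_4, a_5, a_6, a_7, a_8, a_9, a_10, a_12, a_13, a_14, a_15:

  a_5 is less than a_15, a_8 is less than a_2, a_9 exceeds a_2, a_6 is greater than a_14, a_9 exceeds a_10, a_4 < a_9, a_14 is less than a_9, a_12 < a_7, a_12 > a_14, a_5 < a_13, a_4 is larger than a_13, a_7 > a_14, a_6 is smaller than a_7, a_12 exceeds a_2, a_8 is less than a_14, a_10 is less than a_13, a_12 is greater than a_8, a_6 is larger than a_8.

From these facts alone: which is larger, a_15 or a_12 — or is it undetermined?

Following every chain through a_12: above a_12 we get a_7; below a_12 we get a_8, a_14, a_2.
a_15 is not reached, and no chain runs the other way from a_15 to a_12.
So the given relations leave the order of a_12 and a_15 undetermined.

undetermined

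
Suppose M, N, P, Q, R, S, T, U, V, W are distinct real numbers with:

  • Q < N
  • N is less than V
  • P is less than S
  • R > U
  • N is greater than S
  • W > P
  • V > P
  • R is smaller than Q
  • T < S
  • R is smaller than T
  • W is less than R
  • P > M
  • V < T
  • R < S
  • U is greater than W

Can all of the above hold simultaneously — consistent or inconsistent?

inconsistent

We have S < N stated directly, yet also N < V < T < S by chaining the others — so N < S. Contradiction.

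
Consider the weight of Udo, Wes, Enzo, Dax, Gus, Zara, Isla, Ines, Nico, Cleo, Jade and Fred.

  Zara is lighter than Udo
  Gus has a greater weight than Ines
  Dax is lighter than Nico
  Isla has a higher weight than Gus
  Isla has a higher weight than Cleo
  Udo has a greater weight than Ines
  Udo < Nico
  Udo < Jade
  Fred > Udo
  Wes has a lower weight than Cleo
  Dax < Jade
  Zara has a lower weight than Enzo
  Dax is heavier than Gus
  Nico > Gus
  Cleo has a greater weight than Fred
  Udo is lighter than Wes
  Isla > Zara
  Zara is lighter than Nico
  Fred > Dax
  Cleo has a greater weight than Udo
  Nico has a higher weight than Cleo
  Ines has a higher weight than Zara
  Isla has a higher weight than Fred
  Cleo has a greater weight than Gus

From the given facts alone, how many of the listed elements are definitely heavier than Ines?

9

Directly above Ines: Gus, Udo.
One step further: Dax, Fred, Wes, Cleo, Jade, Isla, Nico (9 so far).
Nothing else is reachable above Ines; 9 in all.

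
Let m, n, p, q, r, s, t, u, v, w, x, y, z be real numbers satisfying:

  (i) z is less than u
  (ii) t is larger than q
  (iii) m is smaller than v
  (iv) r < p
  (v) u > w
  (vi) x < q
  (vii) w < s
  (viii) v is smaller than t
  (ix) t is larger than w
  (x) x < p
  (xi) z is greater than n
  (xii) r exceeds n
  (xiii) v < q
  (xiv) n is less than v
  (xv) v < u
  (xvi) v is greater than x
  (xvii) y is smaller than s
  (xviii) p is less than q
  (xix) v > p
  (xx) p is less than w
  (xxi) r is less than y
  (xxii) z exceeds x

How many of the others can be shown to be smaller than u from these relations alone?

8

From u the given relations immediately reach v, w, z.
From those, m, n, x, p — 7 in total.
From those, r — 8 in total.
No other element is forced below u by the given relations, so the count is 8.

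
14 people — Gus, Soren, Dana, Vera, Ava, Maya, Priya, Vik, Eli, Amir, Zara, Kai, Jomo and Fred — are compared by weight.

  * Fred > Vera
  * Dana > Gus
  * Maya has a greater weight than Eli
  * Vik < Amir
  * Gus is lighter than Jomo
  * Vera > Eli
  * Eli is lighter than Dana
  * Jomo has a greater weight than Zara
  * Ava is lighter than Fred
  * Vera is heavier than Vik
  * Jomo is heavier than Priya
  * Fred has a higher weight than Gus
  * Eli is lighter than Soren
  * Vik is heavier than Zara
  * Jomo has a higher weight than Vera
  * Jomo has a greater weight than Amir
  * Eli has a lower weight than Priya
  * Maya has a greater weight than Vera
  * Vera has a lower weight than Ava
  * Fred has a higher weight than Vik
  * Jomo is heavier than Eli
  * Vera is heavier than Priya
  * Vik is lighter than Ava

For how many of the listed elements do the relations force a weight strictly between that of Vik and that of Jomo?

Chaining upward from Vik reaches: Amir, Vera, Maya, Ava, Fred.
Chaining downward from Jomo reaches: Gus, Eli, Zara, Priya, Amir, Vera.
Strictly between Vik and Jomo are those in both lists: Amir, Vera — 2 elements.

2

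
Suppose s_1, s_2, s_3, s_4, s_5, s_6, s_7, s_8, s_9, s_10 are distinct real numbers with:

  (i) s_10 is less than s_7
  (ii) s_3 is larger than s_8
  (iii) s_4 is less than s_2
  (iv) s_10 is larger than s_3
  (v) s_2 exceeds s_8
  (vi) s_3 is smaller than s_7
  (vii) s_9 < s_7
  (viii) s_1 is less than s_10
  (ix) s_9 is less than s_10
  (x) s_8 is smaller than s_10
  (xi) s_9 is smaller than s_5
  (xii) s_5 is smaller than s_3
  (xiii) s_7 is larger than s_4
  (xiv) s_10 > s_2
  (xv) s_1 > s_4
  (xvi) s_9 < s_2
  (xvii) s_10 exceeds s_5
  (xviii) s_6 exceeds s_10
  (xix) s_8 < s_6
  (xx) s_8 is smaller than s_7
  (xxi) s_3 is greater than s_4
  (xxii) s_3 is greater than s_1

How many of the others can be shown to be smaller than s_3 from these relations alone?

5

The elements the relations force below s_3 are s_4, s_9, s_8, s_5, s_1 — no chain reaches any other.
That is 5.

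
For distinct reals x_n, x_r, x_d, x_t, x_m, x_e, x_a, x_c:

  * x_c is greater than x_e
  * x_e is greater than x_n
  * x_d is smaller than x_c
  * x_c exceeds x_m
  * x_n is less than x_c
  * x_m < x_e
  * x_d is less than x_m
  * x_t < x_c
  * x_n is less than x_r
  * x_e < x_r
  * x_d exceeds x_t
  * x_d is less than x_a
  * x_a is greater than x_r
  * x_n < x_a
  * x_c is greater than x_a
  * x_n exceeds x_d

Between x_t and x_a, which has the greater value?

The relevant relations are x_t < x_d; x_d < x_m; x_m < x_e; x_e < x_r; x_r < x_a.
Chaining these gives x_t < x_d < x_m < x_e < x_r < x_a.
So x_t < x_a; x_a is the larger of the two.

x_a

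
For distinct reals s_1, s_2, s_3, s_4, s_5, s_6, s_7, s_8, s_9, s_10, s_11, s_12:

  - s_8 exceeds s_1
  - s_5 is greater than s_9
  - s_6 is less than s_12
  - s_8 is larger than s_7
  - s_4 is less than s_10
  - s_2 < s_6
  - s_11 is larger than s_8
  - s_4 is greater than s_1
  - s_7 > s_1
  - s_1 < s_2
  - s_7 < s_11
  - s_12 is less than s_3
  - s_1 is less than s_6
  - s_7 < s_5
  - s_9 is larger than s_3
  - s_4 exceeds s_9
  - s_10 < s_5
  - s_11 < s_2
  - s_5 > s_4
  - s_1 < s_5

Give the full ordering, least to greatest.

s_1 < s_7 < s_8 < s_11 < s_2 < s_6 < s_12 < s_3 < s_9 < s_4 < s_10 < s_5

Nothing is placed below s_1, so it is least; from there s_1 < s_7; s_7 < s_8; s_8 < s_11; s_11 < s_2; s_2 < s_6; s_6 < s_12; s_12 < s_3; s_3 < s_9; s_9 < s_4; s_4 < s_10; s_10 < s_5, each given directly.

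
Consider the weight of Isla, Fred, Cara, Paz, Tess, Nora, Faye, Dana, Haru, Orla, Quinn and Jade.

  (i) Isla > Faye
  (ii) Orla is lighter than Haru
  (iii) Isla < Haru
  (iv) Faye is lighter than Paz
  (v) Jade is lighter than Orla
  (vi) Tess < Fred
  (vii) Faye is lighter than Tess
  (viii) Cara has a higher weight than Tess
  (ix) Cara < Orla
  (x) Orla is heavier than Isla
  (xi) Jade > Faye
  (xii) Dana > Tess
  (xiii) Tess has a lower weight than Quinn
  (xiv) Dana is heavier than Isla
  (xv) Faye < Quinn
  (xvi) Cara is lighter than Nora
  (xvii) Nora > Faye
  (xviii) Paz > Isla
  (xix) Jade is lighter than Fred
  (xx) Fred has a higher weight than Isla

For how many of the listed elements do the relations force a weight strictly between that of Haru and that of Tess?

2

Chaining upward from Tess reaches: Cara, Nora, Dana, Orla, Quinn, Fred.
Chaining downward from Haru reaches: Faye, Cara, Isla, Jade, Orla.
Strictly between Tess and Haru are those in both lists: Cara, Orla — 2 elements.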